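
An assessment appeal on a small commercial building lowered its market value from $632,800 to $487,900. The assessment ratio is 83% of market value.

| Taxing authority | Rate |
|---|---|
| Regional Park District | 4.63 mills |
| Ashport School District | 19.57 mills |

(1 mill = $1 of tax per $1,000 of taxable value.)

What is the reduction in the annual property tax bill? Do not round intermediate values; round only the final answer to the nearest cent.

$2,910.46

Old assessed value = $632,800 × 0.83 = $525,224
New assessed value = $487,900 × 0.83 = $404,957
Combined rate = 0.00463 + 0.01957 = 0.0242
Old tax = $525,224 × 0.0242 = $12,710.4208
New tax = $404,957 × 0.0242 = $9,799.9594
Reduction = $12,710.4208 − $9,799.9594 = $2,910.4614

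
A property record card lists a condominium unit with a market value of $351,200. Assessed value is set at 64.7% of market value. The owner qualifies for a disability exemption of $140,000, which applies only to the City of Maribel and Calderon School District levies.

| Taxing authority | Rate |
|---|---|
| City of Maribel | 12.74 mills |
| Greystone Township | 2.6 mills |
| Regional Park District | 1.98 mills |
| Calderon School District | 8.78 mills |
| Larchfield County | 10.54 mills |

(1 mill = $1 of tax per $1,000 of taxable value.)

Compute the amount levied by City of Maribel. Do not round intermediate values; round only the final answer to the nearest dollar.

$1,111

Assessed value = $351,200 × 0.647 = $227,226.4
City of Maribel taxable value = $227,226.4 − $140,000 = $87,226.4
City of Maribel levy = $87,226.4 × 0.01274 = $1,111.264336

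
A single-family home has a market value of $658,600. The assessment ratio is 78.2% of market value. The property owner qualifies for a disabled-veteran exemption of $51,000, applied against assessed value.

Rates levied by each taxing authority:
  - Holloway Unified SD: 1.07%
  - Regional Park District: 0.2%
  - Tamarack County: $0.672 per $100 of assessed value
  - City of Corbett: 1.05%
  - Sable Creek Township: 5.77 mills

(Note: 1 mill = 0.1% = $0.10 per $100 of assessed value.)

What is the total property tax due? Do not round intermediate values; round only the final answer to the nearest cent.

$16,561.06

Assessed value = $658,600 × 0.782 = $515,025.2
Taxable value = $515,025.2 − $51,000 = $464,025.2
Holloway Unified SD: $464,025.2 × 0.0107 = $4,965.06964
Regional Park District: $464,025.2 × 0.002 = $928.0504
Tamarack County: $464,025.2 × 0.00672 = $3,118.249344
City of Corbett: $464,025.2 × 0.0105 = $4,872.2646
Sable Creek Township: $464,025.2 × 0.00577 = $2,677.425404
Total = $16,561.059388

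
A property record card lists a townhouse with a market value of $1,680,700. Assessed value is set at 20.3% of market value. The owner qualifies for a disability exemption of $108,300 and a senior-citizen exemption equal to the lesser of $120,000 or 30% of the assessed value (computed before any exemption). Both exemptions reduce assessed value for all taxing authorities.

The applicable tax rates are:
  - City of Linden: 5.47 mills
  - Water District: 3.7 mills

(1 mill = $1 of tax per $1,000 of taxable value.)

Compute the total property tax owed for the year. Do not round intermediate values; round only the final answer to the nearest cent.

Assessed value = $1,680,700 × 0.203 = $341,182.1
Senior-citizen exemption = min($120,000, 30% × $341,182.1) = min($120,000, $102,354.63) = $102,354.63 (percentage binds)
Taxable value = $341,182.1 − $108,300 − $102,354.63 = $130,527.47
City of Linden: $130,527.47 × 0.00547 = $713.9852609
Water District: $130,527.47 × 0.0037 = $482.951639
Total = $1,196.9368999

$1,196.94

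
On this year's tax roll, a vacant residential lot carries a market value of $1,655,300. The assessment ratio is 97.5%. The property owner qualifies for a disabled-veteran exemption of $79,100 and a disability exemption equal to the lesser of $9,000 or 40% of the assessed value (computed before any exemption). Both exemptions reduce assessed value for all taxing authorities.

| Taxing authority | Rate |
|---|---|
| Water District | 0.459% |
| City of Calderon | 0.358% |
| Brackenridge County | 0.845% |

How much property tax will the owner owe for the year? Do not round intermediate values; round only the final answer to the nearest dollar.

Assessed value = $1,655,300 × 0.975 = $1,613,917.5
Disability exemption = min($9,000, 40% × $1,613,917.5) = min($9,000, $645,567) = $9,000 (dollar cap binds)
Taxable value = $1,613,917.5 − $79,100 − $9,000 = $1,525,817.5
Water District: $1,525,817.5 × 0.00459 = $7,003.502325
City of Calderon: $1,525,817.5 × 0.00358 = $5,462.42665
Brackenridge County: $1,525,817.5 × 0.00845 = $12,893.157875
Total = $25,359.08685

$25,359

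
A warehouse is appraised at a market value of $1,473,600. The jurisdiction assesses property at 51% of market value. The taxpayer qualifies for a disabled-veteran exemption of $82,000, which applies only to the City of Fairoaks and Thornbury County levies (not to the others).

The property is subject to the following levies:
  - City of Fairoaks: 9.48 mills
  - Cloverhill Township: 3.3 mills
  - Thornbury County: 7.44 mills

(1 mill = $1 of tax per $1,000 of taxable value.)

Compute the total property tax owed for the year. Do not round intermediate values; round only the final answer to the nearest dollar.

$13,809

Assessed value = $1,473,600 × 0.51 = $751,536
City of Fairoaks: ($751,536 − $82,000) × 0.00948 = $669,536 × 0.00948 = $6,347.20128
Cloverhill Township: $751,536 × 0.0033 = $2,480.0688
Thornbury County: ($751,536 − $82,000) × 0.00744 = $669,536 × 0.00744 = $4,981.34784
Total = $13,808.61792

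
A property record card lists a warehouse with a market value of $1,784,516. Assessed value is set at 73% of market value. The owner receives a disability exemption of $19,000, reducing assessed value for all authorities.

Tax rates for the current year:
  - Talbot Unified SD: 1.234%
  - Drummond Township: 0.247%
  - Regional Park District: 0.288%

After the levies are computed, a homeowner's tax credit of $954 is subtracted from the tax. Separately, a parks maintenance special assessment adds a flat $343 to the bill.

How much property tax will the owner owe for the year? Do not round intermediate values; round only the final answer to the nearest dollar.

$22,098

Assessed value = $1,784,516 × 0.73 = $1,302,696.68
Taxable value = $1,302,696.68 − $19,000 = $1,283,696.68
Talbot Unified SD: $1,283,696.68 × 0.01234 = $15,840.8170312
Drummond Township: $1,283,696.68 × 0.00247 = $3,170.7307996
Regional Park District: $1,283,696.68 × 0.00288 = $3,697.0464384
Levies subtotal = $22,708.5942692
After credit = $22,708.5942692 − $954 = $21,754.5942692
Total = $21,754.5942692 + $343 = $22,097.5942692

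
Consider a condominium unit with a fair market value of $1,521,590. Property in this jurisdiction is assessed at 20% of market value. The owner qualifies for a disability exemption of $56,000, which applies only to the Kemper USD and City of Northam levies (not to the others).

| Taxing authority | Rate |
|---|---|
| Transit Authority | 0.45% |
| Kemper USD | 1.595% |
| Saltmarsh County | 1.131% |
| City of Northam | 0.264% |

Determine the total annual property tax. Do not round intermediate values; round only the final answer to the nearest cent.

Assessed value = $1,521,590 × 0.2 = $304,318
Transit Authority: $304,318 × 0.0045 = $1,369.431
Kemper USD: ($304,318 − $56,000) × 0.01595 = $248,318 × 0.01595 = $3,960.6721
Saltmarsh County: $304,318 × 0.01131 = $3,441.83658
City of Northam: ($304,318 − $56,000) × 0.00264 = $248,318 × 0.00264 = $655.55952
Total = $9,427.4992

$9,427.50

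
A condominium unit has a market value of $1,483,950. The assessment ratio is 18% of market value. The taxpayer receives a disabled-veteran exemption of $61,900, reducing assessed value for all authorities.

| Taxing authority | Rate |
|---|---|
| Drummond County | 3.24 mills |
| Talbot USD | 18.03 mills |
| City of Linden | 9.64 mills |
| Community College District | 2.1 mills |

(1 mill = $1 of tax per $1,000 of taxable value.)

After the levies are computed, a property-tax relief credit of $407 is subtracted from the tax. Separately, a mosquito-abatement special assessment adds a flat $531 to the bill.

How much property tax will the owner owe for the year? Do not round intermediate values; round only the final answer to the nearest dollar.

$6,898

Assessed value = $1,483,950 × 0.18 = $267,111
Taxable value = $267,111 − $61,900 = $205,211
Drummond County: $205,211 × 0.00324 = $664.88364
Talbot USD: $205,211 × 0.01803 = $3,699.95433
City of Linden: $205,211 × 0.00964 = $1,978.23404
Community College District: $205,211 × 0.0021 = $430.9431
Levies subtotal = $6,774.01511
After credit = $6,774.01511 − $407 = $6,367.01511
Total = $6,367.01511 + $531 = $6,898.01511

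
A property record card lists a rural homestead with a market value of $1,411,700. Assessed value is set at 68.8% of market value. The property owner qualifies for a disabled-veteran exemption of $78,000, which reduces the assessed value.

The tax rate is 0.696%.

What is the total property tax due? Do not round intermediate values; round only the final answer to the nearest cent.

Assessed value = $1,411,700 × 0.688 = $971,249.6
Taxable value = $971,249.6 − $78,000 = $893,249.6
Tax = $893,249.6 × 0.00696 = $6,217.017216

$6,217.02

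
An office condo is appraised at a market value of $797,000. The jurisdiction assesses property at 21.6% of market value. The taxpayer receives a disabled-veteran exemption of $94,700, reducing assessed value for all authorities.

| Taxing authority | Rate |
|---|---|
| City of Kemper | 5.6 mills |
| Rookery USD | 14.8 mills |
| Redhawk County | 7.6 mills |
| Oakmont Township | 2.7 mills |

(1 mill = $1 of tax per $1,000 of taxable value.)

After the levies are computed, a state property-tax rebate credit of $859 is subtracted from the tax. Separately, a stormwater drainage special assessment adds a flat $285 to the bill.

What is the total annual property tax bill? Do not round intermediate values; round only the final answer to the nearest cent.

$1,803.78

Assessed value = $797,000 × 0.216 = $172,152
Taxable value = $172,152 − $94,700 = $77,452
City of Kemper: $77,452 × 0.0056 = $433.7312
Rookery USD: $77,452 × 0.0148 = $1,146.2896
Redhawk County: $77,452 × 0.0076 = $588.6352
Oakmont Township: $77,452 × 0.0027 = $209.1204
Levies subtotal = $2,377.7764
After credit = $2,377.7764 − $859 = $1,518.7764
Total = $1,518.7764 + $285 = $1,803.7764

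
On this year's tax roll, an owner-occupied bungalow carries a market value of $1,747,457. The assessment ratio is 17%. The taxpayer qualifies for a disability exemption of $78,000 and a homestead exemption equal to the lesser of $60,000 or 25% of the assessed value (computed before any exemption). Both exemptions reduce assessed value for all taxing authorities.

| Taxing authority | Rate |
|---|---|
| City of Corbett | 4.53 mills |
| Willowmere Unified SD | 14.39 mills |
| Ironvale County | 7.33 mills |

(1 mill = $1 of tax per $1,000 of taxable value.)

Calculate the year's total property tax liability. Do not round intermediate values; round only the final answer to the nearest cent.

Assessed value = $1,747,457 × 0.17 = $297,067.69
Homestead exemption = min($60,000, 25% × $297,067.69) = min($60,000, $74,266.9225) = $60,000 (dollar cap binds)
Taxable value = $297,067.69 − $78,000 − $60,000 = $159,067.69
City of Corbett: $159,067.69 × 0.00453 = $720.5766357
Willowmere Unified SD: $159,067.69 × 0.01439 = $2,288.9840591
Ironvale County: $159,067.69 × 0.00733 = $1,165.9661677
Total = $4,175.5268625

$4,175.53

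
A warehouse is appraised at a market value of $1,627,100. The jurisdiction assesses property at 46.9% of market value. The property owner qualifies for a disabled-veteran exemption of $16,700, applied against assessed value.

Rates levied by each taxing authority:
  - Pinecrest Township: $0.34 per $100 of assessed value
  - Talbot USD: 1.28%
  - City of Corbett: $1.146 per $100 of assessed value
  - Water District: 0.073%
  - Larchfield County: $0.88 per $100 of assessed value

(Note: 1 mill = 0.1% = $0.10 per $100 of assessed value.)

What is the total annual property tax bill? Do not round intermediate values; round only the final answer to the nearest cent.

Assessed value = $1,627,100 × 0.469 = $763,109.9
Taxable value = $763,109.9 − $16,700 = $746,409.9
Pinecrest Township: $746,409.9 × 0.0034 = $2,537.79366
Talbot USD: $746,409.9 × 0.0128 = $9,554.04672
City of Corbett: $746,409.9 × 0.01146 = $8,553.857454
Water District: $746,409.9 × 0.00073 = $544.879227
Larchfield County: $746,409.9 × 0.0088 = $6,568.40712
Total = $27,758.984181

$27,758.98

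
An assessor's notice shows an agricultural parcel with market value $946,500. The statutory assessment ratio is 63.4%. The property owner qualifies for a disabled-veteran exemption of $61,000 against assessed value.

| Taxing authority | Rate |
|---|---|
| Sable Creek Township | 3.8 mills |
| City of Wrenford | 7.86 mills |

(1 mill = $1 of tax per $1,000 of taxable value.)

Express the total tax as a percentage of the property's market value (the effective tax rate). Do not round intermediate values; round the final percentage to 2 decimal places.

Assessed value = $946,500 × 0.634 = $600,081
Taxable value = $600,081 − $61,000 = $539,081
Sable Creek Township: $539,081 × 0.0038 = $2,048.5078
City of Wrenford: $539,081 × 0.00786 = $4,237.17666
Total tax = $6,285.68446
Effective rate = $6,285.68446 ÷ $946,500 = 0.66% of market value

0.66%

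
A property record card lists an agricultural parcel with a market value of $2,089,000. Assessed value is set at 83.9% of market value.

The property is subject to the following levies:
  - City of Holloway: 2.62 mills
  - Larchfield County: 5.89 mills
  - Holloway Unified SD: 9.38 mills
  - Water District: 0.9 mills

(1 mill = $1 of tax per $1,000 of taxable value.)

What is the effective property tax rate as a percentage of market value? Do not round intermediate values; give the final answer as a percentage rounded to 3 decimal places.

1.576%

Assessed value = $2,089,000 × 0.839 = $1,752,671
City of Holloway: $1,752,671 × 0.00262 = $4,591.99802
Larchfield County: $1,752,671 × 0.00589 = $10,323.23219
Holloway Unified SD: $1,752,671 × 0.00938 = $16,440.05398
Water District: $1,752,671 × 0.0009 = $1,577.4039
Total tax = $32,932.68809
Effective rate = $32,932.68809 ÷ $2,089,000 = 1.576% of market value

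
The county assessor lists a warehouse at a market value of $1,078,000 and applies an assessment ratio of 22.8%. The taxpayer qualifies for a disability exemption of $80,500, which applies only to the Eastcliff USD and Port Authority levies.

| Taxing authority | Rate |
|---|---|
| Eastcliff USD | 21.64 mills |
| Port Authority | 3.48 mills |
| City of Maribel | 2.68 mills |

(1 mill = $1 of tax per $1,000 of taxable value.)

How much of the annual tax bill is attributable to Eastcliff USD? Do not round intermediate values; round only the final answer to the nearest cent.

Assessed value = $1,078,000 × 0.228 = $245,784
Eastcliff USD taxable value = $245,784 − $80,500 = $165,284
Eastcliff USD levy = $165,284 × 0.02164 = $3,576.74576

$3,576.75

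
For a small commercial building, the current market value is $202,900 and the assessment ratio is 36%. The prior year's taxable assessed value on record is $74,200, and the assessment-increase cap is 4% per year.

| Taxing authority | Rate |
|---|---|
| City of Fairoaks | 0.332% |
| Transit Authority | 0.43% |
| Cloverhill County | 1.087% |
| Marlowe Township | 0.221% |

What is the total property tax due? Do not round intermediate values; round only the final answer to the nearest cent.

Uncapped assessed value = $202,900 × 0.36 = $73,044
Cap limit = $74,200 × 1.04 = $77,168
Taxable assessed value = min($73,044, $77,168) = $73,044 (cap does not bind)
City of Fairoaks: $73,044 × 0.00332 = $242.50608
Transit Authority: $73,044 × 0.0043 = $314.0892
Cloverhill County: $73,044 × 0.01087 = $793.98828
Marlowe Township: $73,044 × 0.00221 = $161.42724
Total = $1,512.0108

$1,512.01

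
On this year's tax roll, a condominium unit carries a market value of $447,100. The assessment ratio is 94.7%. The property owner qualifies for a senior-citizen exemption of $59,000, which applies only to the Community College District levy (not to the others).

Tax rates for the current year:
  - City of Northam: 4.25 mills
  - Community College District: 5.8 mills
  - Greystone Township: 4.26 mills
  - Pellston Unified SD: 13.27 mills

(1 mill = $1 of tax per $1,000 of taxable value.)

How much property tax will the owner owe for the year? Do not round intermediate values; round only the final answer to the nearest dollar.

Assessed value = $447,100 × 0.947 = $423,403.7
City of Northam: $423,403.7 × 0.00425 = $1,799.465725
Community College District: ($423,403.7 − $59,000) × 0.0058 = $364,403.7 × 0.0058 = $2,113.54146
Greystone Township: $423,403.7 × 0.00426 = $1,803.699762
Pellston Unified SD: $423,403.7 × 0.01327 = $5,618.567099
Total = $11,335.274046

$11,335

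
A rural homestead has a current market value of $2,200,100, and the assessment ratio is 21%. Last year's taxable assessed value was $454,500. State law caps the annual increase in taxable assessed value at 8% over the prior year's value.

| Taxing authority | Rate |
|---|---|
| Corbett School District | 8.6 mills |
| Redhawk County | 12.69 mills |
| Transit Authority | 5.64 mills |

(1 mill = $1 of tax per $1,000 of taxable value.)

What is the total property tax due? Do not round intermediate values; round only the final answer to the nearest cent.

Uncapped assessed value = $2,200,100 × 0.21 = $462,021
Cap limit = $454,500 × 1.08 = $490,860
Taxable assessed value = min($462,021, $490,860) = $462,021 (cap does not bind)
Corbett School District: $462,021 × 0.0086 = $3,973.3806
Redhawk County: $462,021 × 0.01269 = $5,863.04649
Transit Authority: $462,021 × 0.00564 = $2,605.79844
Total = $12,442.22553

$12,442.23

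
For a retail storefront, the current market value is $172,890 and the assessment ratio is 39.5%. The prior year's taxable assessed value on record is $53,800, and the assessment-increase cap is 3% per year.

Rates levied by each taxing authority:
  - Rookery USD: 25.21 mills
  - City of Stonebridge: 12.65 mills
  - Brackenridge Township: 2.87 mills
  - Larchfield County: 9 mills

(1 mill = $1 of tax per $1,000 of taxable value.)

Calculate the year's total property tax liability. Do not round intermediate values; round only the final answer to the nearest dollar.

$2,756

Uncapped assessed value = $172,890 × 0.395 = $68,291.55
Cap limit = $53,800 × 1.03 = $55,414
Taxable assessed value = min($68,291.55, $55,414) = $55,414 (cap binds)
Rookery USD: $55,414 × 0.02521 = $1,396.98694
City of Stonebridge: $55,414 × 0.01265 = $700.9871
Brackenridge Township: $55,414 × 0.00287 = $159.03818
Larchfield County: $55,414 × 0.009 = $498.726
Total = $2,755.73822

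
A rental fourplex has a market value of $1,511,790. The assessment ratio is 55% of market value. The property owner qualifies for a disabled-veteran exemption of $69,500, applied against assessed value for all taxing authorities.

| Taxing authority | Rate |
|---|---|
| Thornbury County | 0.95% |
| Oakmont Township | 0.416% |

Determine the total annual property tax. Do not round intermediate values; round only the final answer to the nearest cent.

$10,408.71

Assessed value = $1,511,790 × 0.55 = $831,484.5
Taxable value = $831,484.5 − $69,500 = $761,984.5
Thornbury County: $761,984.5 × 0.0095 = $7,238.85275
Oakmont Township: $761,984.5 × 0.00416 = $3,169.85552
Total = $7,238.85275 + $3,169.85552 = $10,408.70827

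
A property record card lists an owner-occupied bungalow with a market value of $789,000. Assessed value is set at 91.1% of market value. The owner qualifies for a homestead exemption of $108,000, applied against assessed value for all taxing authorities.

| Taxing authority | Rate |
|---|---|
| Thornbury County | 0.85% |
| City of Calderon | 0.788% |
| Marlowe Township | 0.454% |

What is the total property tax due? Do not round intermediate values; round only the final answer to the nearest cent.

Assessed value = $789,000 × 0.911 = $718,779
Taxable value = $718,779 − $108,000 = $610,779
Thornbury County: $610,779 × 0.0085 = $5,191.6215
City of Calderon: $610,779 × 0.00788 = $4,812.93852
Marlowe Township: $610,779 × 0.00454 = $2,772.93666
Total = $5,191.6215 + $4,812.93852 + $2,772.93666 = $12,777.49668

$12,777.50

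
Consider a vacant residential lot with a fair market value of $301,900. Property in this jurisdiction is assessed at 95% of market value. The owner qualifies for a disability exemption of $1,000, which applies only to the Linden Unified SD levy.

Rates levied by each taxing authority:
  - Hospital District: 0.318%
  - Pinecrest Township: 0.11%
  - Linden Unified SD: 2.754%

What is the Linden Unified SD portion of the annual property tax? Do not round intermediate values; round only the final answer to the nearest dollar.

$7,871

Assessed value = $301,900 × 0.95 = $286,805
Linden Unified SD taxable value = $286,805 − $1,000 = $285,805
Linden Unified SD levy = $285,805 × 0.02754 = $7,871.0697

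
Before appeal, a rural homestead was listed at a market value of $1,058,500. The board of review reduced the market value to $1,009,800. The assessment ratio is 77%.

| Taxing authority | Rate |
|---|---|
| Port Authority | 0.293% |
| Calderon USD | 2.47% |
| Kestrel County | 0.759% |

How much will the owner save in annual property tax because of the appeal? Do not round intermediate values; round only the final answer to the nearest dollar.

Old assessed value = $1,058,500 × 0.77 = $815,045
New assessed value = $1,009,800 × 0.77 = $777,546
Combined rate = 0.00293 + 0.0247 + 0.00759 = 0.03522
Old tax = $815,045 × 0.03522 = $28,705.8849
New tax = $777,546 × 0.03522 = $27,385.17012
Reduction = $28,705.8849 − $27,385.17012 = $1,320.71478

$1,321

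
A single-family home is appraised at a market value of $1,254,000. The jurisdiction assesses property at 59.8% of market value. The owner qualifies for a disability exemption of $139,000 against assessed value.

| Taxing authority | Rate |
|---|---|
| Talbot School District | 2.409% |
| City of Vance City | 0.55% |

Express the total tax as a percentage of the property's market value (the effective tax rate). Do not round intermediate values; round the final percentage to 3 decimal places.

1.441%

Assessed value = $1,254,000 × 0.598 = $749,892
Taxable value = $749,892 − $139,000 = $610,892
Talbot School District: $610,892 × 0.02409 = $14,716.38828
City of Vance City: $610,892 × 0.0055 = $3,359.906
Total tax = $18,076.29428
Effective rate = $18,076.29428 ÷ $1,254,000 = 1.441% of market value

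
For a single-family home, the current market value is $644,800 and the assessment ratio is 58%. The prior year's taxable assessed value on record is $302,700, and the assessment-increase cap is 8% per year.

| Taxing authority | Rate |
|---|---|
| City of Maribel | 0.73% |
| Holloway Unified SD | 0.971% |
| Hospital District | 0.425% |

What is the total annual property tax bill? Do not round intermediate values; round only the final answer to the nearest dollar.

$6,950

Uncapped assessed value = $644,800 × 0.58 = $373,984
Cap limit = $302,700 × 1.08 = $326,916
Taxable assessed value = min($373,984, $326,916) = $326,916 (cap binds)
City of Maribel: $326,916 × 0.0073 = $2,386.4868
Holloway Unified SD: $326,916 × 0.00971 = $3,174.35436
Hospital District: $326,916 × 0.00425 = $1,389.393
Total = $6,950.23416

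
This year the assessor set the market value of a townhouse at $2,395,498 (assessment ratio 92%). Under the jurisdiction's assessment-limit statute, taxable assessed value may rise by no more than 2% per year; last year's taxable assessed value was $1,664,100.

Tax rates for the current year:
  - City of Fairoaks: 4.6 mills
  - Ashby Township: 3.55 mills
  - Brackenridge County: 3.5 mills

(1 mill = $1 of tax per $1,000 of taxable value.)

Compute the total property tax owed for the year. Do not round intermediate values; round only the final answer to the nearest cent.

$19,774.50

Uncapped assessed value = $2,395,498 × 0.92 = $2,203,858.16
Cap limit = $1,664,100 × 1.02 = $1,697,382
Taxable assessed value = min($2,203,858.16, $1,697,382) = $1,697,382 (cap binds)
City of Fairoaks: $1,697,382 × 0.0046 = $7,807.9572
Ashby Township: $1,697,382 × 0.00355 = $6,025.7061
Brackenridge County: $1,697,382 × 0.0035 = $5,940.837
Total = $19,774.5003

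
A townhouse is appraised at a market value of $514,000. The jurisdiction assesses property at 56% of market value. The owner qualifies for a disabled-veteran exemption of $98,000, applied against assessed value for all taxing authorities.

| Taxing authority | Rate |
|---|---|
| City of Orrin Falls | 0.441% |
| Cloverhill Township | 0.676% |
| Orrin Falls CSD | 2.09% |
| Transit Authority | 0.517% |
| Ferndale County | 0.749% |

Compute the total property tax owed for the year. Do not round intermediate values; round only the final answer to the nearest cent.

Assessed value = $514,000 × 0.56 = $287,840
Taxable value = $287,840 − $98,000 = $189,840
City of Orrin Falls: $189,840 × 0.00441 = $837.1944
Cloverhill Township: $189,840 × 0.00676 = $1,283.3184
Orrin Falls CSD: $189,840 × 0.0209 = $3,967.656
Transit Authority: $189,840 × 0.00517 = $981.4728
Ferndale County: $189,840 × 0.00749 = $1,421.9016
Total = $837.1944 + $1,283.3184 + $3,967.656 + $981.4728 + $1,421.9016 = $8,491.5432

$8,491.54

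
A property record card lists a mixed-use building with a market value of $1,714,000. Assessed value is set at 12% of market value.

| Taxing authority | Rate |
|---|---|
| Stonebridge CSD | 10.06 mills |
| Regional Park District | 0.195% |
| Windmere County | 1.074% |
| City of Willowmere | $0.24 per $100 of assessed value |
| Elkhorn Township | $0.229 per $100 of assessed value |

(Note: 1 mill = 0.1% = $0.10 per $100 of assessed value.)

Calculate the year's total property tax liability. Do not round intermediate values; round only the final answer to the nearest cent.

$5,643.86

Assessed value = $1,714,000 × 0.12 = $205,680
Stonebridge CSD: $205,680 × 0.01006 = $2,069.1408
Regional Park District: $205,680 × 0.00195 = $401.076
Windmere County: $205,680 × 0.01074 = $2,209.0032
City of Willowmere: $205,680 × 0.0024 = $493.632
Elkhorn Township: $205,680 × 0.00229 = $471.0072
Total = $5,643.8592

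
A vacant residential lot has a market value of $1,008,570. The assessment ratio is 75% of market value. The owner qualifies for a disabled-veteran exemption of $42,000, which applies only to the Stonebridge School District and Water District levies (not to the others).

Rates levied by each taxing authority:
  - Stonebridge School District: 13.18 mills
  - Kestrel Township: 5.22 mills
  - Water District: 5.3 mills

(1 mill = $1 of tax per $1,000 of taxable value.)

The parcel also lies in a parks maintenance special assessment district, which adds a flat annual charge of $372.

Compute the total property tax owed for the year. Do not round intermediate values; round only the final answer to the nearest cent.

$17,523.17

Assessed value = $1,008,570 × 0.75 = $756,427.5
Stonebridge School District: ($756,427.5 − $42,000) × 0.01318 = $714,427.5 × 0.01318 = $9,416.15445
Kestrel Township: $756,427.5 × 0.00522 = $3,948.55155
Water District: ($756,427.5 − $42,000) × 0.0053 = $714,427.5 × 0.0053 = $3,786.46575
Levies subtotal = $17,151.17175
Total = $17,151.17175 + $372 = $17,523.17175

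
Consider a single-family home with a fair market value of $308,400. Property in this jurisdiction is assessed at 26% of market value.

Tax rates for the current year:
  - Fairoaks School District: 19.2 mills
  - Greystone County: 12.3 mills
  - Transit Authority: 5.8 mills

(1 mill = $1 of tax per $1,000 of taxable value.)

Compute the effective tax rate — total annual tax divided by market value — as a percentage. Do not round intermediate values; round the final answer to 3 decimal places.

0.970%

Assessed value = $308,400 × 0.26 = $80,184
Fairoaks School District: $80,184 × 0.0192 = $1,539.5328
Greystone County: $80,184 × 0.0123 = $986.2632
Transit Authority: $80,184 × 0.0058 = $465.0672
Total tax = $2,990.8632
Effective rate = $2,990.8632 ÷ $308,400 = 0.970% of market value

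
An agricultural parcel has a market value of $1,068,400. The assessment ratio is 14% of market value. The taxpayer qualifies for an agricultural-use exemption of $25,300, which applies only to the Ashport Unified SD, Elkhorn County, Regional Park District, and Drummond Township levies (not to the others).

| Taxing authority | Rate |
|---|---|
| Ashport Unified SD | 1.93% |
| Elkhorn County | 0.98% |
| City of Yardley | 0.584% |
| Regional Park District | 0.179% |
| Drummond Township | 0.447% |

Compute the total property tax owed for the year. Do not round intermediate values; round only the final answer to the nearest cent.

Assessed value = $1,068,400 × 0.14 = $149,576
Ashport Unified SD: ($149,576 − $25,300) × 0.0193 = $124,276 × 0.0193 = $2,398.5268
Elkhorn County: ($149,576 − $25,300) × 0.0098 = $124,276 × 0.0098 = $1,217.9048
City of Yardley: $149,576 × 0.00584 = $873.52384
Regional Park District: ($149,576 − $25,300) × 0.00179 = $124,276 × 0.00179 = $222.45404
Drummond Township: ($149,576 − $25,300) × 0.00447 = $124,276 × 0.00447 = $555.51372
Total = $5,267.9232

$5,267.92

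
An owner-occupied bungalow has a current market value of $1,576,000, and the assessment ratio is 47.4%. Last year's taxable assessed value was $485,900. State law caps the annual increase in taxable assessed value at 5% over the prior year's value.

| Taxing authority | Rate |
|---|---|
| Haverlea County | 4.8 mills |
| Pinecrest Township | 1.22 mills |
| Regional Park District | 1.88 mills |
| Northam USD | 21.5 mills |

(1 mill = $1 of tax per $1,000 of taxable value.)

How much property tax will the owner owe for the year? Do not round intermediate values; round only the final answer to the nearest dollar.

Uncapped assessed value = $1,576,000 × 0.474 = $747,024
Cap limit = $485,900 × 1.05 = $510,195
Taxable assessed value = min($747,024, $510,195) = $510,195 (cap binds)
Haverlea County: $510,195 × 0.0048 = $2,448.936
Pinecrest Township: $510,195 × 0.00122 = $622.4379
Regional Park District: $510,195 × 0.00188 = $959.1666
Northam USD: $510,195 × 0.0215 = $10,969.1925
Total = $14,999.733

$15,000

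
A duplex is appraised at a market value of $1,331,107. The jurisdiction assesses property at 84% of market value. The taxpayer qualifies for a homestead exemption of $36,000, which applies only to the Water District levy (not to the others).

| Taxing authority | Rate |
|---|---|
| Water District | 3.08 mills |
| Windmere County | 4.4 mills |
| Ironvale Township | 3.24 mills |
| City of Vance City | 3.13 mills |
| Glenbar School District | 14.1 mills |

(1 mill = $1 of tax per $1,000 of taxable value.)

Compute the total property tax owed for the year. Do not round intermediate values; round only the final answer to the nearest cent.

$31,140.85

Assessed value = $1,331,107 × 0.84 = $1,118,129.88
Water District: ($1,118,129.88 − $36,000) × 0.00308 = $1,082,129.88 × 0.00308 = $3,332.9600304
Windmere County: $1,118,129.88 × 0.0044 = $4,919.771472
Ironvale Township: $1,118,129.88 × 0.00324 = $3,622.7408112
City of Vance City: $1,118,129.88 × 0.00313 = $3,499.7465244
Glenbar School District: $1,118,129.88 × 0.0141 = $15,765.631308
Total = $31,140.850146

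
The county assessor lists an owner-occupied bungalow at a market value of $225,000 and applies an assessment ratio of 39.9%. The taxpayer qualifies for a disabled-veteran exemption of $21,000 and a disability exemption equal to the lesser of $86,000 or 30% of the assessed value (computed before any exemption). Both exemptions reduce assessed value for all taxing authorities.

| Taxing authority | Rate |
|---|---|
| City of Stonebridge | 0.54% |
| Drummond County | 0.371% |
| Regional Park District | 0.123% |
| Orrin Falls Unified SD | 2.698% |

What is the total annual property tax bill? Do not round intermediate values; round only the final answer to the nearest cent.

$1,561.56

Assessed value = $225,000 × 0.399 = $89,775
Disability exemption = min($86,000, 30% × $89,775) = min($86,000, $26,932.5) = $26,932.5 (percentage binds)
Taxable value = $89,775 − $21,000 − $26,932.5 = $41,842.5
City of Stonebridge: $41,842.5 × 0.0054 = $225.9495
Drummond County: $41,842.5 × 0.00371 = $155.235675
Regional Park District: $41,842.5 × 0.00123 = $51.466275
Orrin Falls Unified SD: $41,842.5 × 0.02698 = $1,128.91065
Total = $1,561.5621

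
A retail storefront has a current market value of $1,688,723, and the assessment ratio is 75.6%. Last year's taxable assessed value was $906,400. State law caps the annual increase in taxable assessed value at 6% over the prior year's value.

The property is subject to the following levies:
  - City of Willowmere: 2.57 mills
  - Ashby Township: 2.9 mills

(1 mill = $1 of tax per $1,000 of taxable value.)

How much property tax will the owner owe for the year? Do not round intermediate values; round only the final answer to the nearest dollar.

$5,255

Uncapped assessed value = $1,688,723 × 0.756 = $1,276,674.588
Cap limit = $906,400 × 1.06 = $960,784
Taxable assessed value = min($1,276,674.588, $960,784) = $960,784 (cap binds)
City of Willowmere: $960,784 × 0.00257 = $2,469.21488
Ashby Township: $960,784 × 0.0029 = $2,786.2736
Total = $5,255.48848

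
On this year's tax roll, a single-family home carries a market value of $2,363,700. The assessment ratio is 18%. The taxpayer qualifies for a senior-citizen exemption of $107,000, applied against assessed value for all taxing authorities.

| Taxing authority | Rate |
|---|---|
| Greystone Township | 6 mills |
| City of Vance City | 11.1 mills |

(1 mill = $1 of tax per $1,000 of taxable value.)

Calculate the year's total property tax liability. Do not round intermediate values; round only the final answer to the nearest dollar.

$5,446

Assessed value = $2,363,700 × 0.18 = $425,466
Taxable value = $425,466 − $107,000 = $318,466
Greystone Township: $318,466 × 0.006 = $1,910.796
City of Vance City: $318,466 × 0.0111 = $3,534.9726
Total = $1,910.796 + $3,534.9726 = $5,445.7686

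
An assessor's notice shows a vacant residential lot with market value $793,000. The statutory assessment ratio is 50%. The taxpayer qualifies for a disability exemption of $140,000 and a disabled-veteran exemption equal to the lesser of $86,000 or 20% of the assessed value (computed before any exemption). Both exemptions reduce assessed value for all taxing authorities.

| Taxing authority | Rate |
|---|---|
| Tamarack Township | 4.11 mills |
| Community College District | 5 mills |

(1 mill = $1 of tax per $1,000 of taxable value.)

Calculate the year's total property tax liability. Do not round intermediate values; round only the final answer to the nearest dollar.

Assessed value = $793,000 × 0.5 = $396,500
Disabled-veteran exemption = min($86,000, 20% × $396,500) = min($86,000, $79,300) = $79,300 (percentage binds)
Taxable value = $396,500 − $140,000 − $79,300 = $177,200
Tamarack Township: $177,200 × 0.00411 = $728.292
Community College District: $177,200 × 0.005 = $886
Total = $1,614.292

$1,614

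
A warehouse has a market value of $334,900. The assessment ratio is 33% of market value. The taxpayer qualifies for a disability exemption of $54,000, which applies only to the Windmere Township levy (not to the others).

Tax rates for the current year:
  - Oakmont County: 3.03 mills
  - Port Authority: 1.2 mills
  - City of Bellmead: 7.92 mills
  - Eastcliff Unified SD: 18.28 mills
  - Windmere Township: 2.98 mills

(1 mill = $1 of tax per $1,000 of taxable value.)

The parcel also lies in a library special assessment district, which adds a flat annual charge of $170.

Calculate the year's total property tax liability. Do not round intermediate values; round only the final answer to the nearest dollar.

$3,701

Assessed value = $334,900 × 0.33 = $110,517
Oakmont County: $110,517 × 0.00303 = $334.86651
Port Authority: $110,517 × 0.0012 = $132.6204
City of Bellmead: $110,517 × 0.00792 = $875.29464
Eastcliff Unified SD: $110,517 × 0.01828 = $2,020.25076
Windmere Township: ($110,517 − $54,000) × 0.00298 = $56,517 × 0.00298 = $168.42066
Levies subtotal = $3,531.45297
Total = $3,531.45297 + $170 = $3,701.45297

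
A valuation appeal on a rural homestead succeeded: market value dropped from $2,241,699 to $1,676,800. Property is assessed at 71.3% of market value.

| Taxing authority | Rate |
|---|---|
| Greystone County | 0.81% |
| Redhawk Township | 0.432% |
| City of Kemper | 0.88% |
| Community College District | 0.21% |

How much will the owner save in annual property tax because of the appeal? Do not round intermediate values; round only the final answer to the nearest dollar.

$9,393

Old assessed value = $2,241,699 × 0.713 = $1,598,331.387
New assessed value = $1,676,800 × 0.713 = $1,195,558.4
Combined rate = 0.0081 + 0.00432 + 0.0088 + 0.0021 = 0.02332
Old tax = $1,598,331.387 × 0.02332 = $37,273.08794484
New tax = $1,195,558.4 × 0.02332 = $27,880.421888
Reduction = $37,273.08794484 − $27,880.421888 = $9,392.66605684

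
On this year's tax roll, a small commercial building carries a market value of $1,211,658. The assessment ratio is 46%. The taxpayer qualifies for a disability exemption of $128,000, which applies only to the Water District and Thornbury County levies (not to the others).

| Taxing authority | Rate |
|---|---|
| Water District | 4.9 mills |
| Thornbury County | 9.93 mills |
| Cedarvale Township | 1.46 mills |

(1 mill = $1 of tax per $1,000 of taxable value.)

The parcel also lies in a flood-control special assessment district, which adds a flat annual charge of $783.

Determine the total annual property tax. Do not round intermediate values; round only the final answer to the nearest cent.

Assessed value = $1,211,658 × 0.46 = $557,362.68
Water District: ($557,362.68 − $128,000) × 0.0049 = $429,362.68 × 0.0049 = $2,103.877132
Thornbury County: ($557,362.68 − $128,000) × 0.00993 = $429,362.68 × 0.00993 = $4,263.5714124
Cedarvale Township: $557,362.68 × 0.00146 = $813.7495128
Levies subtotal = $7,181.1980572
Total = $7,181.1980572 + $783 = $7,964.1980572

$7,964.20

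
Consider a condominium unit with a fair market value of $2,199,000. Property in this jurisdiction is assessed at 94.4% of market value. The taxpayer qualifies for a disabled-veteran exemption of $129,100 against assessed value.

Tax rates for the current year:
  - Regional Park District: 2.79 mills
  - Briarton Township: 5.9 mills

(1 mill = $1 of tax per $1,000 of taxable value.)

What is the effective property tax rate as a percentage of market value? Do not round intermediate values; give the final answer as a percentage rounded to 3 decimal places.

0.769%

Assessed value = $2,199,000 × 0.944 = $2,075,856
Taxable value = $2,075,856 − $129,100 = $1,946,756
Regional Park District: $1,946,756 × 0.00279 = $5,431.44924
Briarton Township: $1,946,756 × 0.0059 = $11,485.8604
Total tax = $16,917.30964
Effective rate = $16,917.30964 ÷ $2,199,000 = 0.769% of market value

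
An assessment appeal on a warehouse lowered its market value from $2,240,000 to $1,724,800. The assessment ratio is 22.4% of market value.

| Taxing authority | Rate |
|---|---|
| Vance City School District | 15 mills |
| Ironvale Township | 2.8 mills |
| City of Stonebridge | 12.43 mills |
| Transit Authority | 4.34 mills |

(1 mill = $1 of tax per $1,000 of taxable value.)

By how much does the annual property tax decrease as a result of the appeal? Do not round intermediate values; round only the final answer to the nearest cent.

Old assessed value = $2,240,000 × 0.224 = $501,760
New assessed value = $1,724,800 × 0.224 = $386,355.2
Combined rate = 0.015 + 0.0028 + 0.01243 + 0.00434 = 0.03457
Old tax = $501,760 × 0.03457 = $17,345.8432
New tax = $386,355.2 × 0.03457 = $13,356.299264
Reduction = $17,345.8432 − $13,356.299264 = $3,989.543936

$3,989.54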